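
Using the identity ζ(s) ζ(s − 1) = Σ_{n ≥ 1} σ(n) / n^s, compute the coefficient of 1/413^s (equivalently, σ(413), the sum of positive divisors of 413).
σ(413) = 480

In the product (Σ m^0/m^s)(Σ k / k^s) = Σ (Σ_{d | n} d) / n^s, the coefficient of 1/n^s is σ(n) = Σ_{d | n} d. For n = 413, divisors are [1, 7, 59, 413]; summing: σ(413) = 480.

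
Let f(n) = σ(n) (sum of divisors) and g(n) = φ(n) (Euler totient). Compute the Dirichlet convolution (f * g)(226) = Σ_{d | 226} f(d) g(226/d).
(σ * φ)(226) = 904

Divisors of 226: [1, 2, 113, 226]. For each d | 226:
  d = 1: σ(1) · φ(226/1) = 1 · 112 = 112
  d = 2: σ(2) · φ(226/2) = 3 · 112 = 336
  d = 113: σ(113) · φ(226/113) = 114 · 1 = 114
  d = 226: σ(226) · φ(226/226) = 342 · 1 = 342
Summing: (σ * φ)(226) = 112 + 336 + 114 + 342 = 904.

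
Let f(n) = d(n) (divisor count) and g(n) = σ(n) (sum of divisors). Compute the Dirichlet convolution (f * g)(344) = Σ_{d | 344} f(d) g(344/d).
(d * σ)(344) = 1932

Divisors of 344: [1, 2, 4, 8, 43, 86, 172, 344]. For each d | 344:
  d = 1: d(1) · σ(344/1) = 1 · 660 = 660
  d = 2: d(2) · σ(344/2) = 2 · 308 = 616
  d = 4: d(4) · σ(344/4) = 3 · 132 = 396
  d = 8: d(8) · σ(344/8) = 4 · 44 = 176
  d = 43: d(43) · σ(344/43) = 2 · 15 = 30
  d = 86: d(86) · σ(344/86) = 4 · 7 = 28
  d = 172: d(172) · σ(344/172) = 6 · 3 = 18
  d = 344: d(344) · σ(344/344) = 8 · 1 = 8
Summing: (d * σ)(344) = 660 + 616 + 396 + 176 + 30 + 28 + 18 + 8 = 1932.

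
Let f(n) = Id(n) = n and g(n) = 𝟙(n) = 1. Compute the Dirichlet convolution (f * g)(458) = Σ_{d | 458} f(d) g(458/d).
(Id * 𝟙)(458) = 690

Divisors of 458: [1, 2, 229, 458]. For each d | 458:
  d = 1: Id(1) · 𝟙(458/1) = 1 · 1 = 1
  d = 2: Id(2) · 𝟙(458/2) = 2 · 1 = 2
  d = 229: Id(229) · 𝟙(458/229) = 229 · 1 = 229
  d = 458: Id(458) · 𝟙(458/458) = 458 · 1 = 458
Summing: (Id * 𝟙)(458) = 1 + 2 + 229 + 458 = 690.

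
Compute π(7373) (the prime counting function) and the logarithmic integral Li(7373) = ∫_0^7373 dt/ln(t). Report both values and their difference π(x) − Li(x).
π(7373) = 938;  Li(7373) ≈ 956.34;  π(x) − Li(x) ≈ -18.34.

Direct count of primes ≤ 7373 gives π(7373) = 938. Numerical evaluation of the logarithmic integral gives Li(7373) ≈ 956.34. The difference π(x) − Li(x) ≈ -18.34 is typically negative for small/moderate x (Li(x) overestimates), though Littlewood's theorem shows this sign changes infinitely often.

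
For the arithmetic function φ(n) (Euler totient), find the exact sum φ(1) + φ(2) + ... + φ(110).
Σ_{n ≤ 110} φ(n) = 3716

Compute φ(n) for each 1 ≤ n ≤ 110: φ(1) = 1, φ(2) = 1, φ(3) = 2, φ(4) = 2, φ(5) = 4, φ(6) = 2, φ(7) = 6, φ(8) = 4, φ(9) = 6, φ(10) = 4, φ(11) = 10, φ(12) = 4, φ(13) = 12, φ(14) = 6, φ(15) = 8, φ(16) = 8, φ(17) = 16, φ(18) = 6, φ(19) = 18, φ(20) = 8, φ(21) = 12, φ(22) = 10, φ(23) = 22, φ(24) = 8, φ(25) = 20, φ(26) = 12, φ(27) = 18, φ(28) = 12, φ(29) = 28, φ(30) = 8, φ(31) = 30, φ(32) = 16, φ(33) = 20, φ(34) = 16, φ(35) = 24, φ(36) = 12, φ(37) = 36, φ(38) = 18, φ(39) = 24, φ(40) = 16, φ(41) = 40, φ(42) = 12, φ(43) = 42, φ(44) = 20, φ(45) = 24, φ(46) = 22, φ(47) = 46, φ(48) = 16, φ(49) = 42, φ(50) = 20, φ(51) = 32, φ(52) = 24, φ(53) = 52, φ(54) = 18, φ(55) = 40, φ(56) = 24, φ(57) = 36, φ(58) = 28, φ(59) = 58, φ(60) = 16, φ(61) = 60, φ(62) = 30, φ(63) = 36, φ(64) = 32, φ(65) = 48, φ(66) = 20, φ(67) = 66, φ(68) = 32, φ(69) = 44, φ(70) = 24, φ(71) = 70, φ(72) = 24, φ(73) = 72, φ(74) = 36, φ(75) = 40, φ(76) = 36, φ(77) = 60, φ(78) = 24, φ(79) = 78, φ(80) = 32, φ(81) = 54, φ(82) = 40, φ(83) = 82, φ(84) = 24, φ(85) = 64, φ(86) = 42, φ(87) = 56, φ(88) = 40, φ(89) = 88, φ(90) = 24, φ(91) = 72, φ(92) = 44, φ(93) = 60, φ(94) = 46, φ(95) = 72, φ(96) = 32, φ(97) = 96, φ(98) = 42, φ(99) = 60, φ(100) = 40, φ(101) = 100, φ(102) = 32, φ(103) = 102, φ(104) = 48, φ(105) = 48, φ(106) = 52, φ(107) = 106, φ(108) = 36, φ(109) = 108, φ(110) = 40. Summing all 110 values: 3716. (Average order: Σ_{n ≤ x} φ(n) ~ (3/π²) x². For x = 110, (3/π²)·110² ≈ 3677.96.)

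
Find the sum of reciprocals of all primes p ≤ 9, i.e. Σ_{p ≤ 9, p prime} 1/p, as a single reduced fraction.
Σ 1/p = 247/210

π(9) = 4, so the primes ≤ 9 are [2, 3, 5, 7]. Summing 1/p over these primes: 247/210 ≈ 1.1762. Mertens estimate ln ln(9) + 0.2615 ≈ 1.0487.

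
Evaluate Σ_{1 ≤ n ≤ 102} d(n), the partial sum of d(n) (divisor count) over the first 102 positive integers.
Σ_{n ≤ 102} d(n) = 492

Compute d(n) for each 1 ≤ n ≤ 102: d(1) = 1, d(2) = 2, d(3) = 2, d(4) = 3, d(5) = 2, d(6) = 4, d(7) = 2, d(8) = 4, d(9) = 3, d(10) = 4, d(11) = 2, d(12) = 6, d(13) = 2, d(14) = 4, d(15) = 4, d(16) = 5, d(17) = 2, d(18) = 6, d(19) = 2, d(20) = 6, d(21) = 4, d(22) = 4, d(23) = 2, d(24) = 8, d(25) = 3, d(26) = 4, d(27) = 4, d(28) = 6, d(29) = 2, d(30) = 8, d(31) = 2, d(32) = 6, d(33) = 4, d(34) = 4, d(35) = 4, d(36) = 9, d(37) = 2, d(38) = 4, d(39) = 4, d(40) = 8, d(41) = 2, d(42) = 8, d(43) = 2, d(44) = 6, d(45) = 6, d(46) = 4, d(47) = 2, d(48) = 10, d(49) = 3, d(50) = 6, d(51) = 4, d(52) = 6, d(53) = 2, d(54) = 8, d(55) = 4, d(56) = 8, d(57) = 4, d(58) = 4, d(59) = 2, d(60) = 12, d(61) = 2, d(62) = 4, d(63) = 6, d(64) = 7, d(65) = 4, d(66) = 8, d(67) = 2, d(68) = 6, d(69) = 4, d(70) = 8, d(71) = 2, d(72) = 12, d(73) = 2, d(74) = 4, d(75) = 6, d(76) = 6, d(77) = 4, d(78) = 8, d(79) = 2, d(80) = 10, d(81) = 5, d(82) = 4, d(83) = 2, d(84) = 12, d(85) = 4, d(86) = 4, d(87) = 4, d(88) = 8, d(89) = 2, d(90) = 12, d(91) = 4, d(92) = 6, d(93) = 4, d(94) = 4, d(95) = 4, d(96) = 12, d(97) = 2, d(98) = 6, d(99) = 6, d(100) = 9, d(101) = 2, d(102) = 8. Summing all 102 values: 492. (Dirichlet's divisor formula: Σ_{n ≤ x} d(n) = x ln(x) + (2γ − 1) x + O(√x). For x = 102, the asymptotic estimate is ≈ 487.50.)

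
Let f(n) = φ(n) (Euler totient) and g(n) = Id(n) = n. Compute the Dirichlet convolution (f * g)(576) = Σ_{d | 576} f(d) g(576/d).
(φ * Id)(576) = 5376

Divisors of 576: [1, 2, 3, 4, 6, 8, 9, 12, 16, 18, 24, 32, 36, 48, 64, 72, 96, 144, 192, 288, 576]. For each d | 576:
  d = 1: φ(1) · Id(576/1) = 1 · 576 = 576
  d = 2: φ(2) · Id(576/2) = 1 · 288 = 288
  d = 3: φ(3) · Id(576/3) = 2 · 192 = 384
  d = 4: φ(4) · Id(576/4) = 2 · 144 = 288
  d = 6: φ(6) · Id(576/6) = 2 · 96 = 192
  d = 8: φ(8) · Id(576/8) = 4 · 72 = 288
  d = 9: φ(9) · Id(576/9) = 6 · 64 = 384
  d = 12: φ(12) · Id(576/12) = 4 · 48 = 192
  d = 16: φ(16) · Id(576/16) = 8 · 36 = 288
  d = 18: φ(18) · Id(576/18) = 6 · 32 = 192
  d = 24: φ(24) · Id(576/24) = 8 · 24 = 192
  d = 32: φ(32) · Id(576/32) = 16 · 18 = 288
  d = 36: φ(36) · Id(576/36) = 12 · 16 = 192
  d = 48: φ(48) · Id(576/48) = 16 · 12 = 192
  d = 64: φ(64) · Id(576/64) = 32 · 9 = 288
  d = 72: φ(72) · Id(576/72) = 24 · 8 = 192
  d = 96: φ(96) · Id(576/96) = 32 · 6 = 192
  d = 144: φ(144) · Id(576/144) = 48 · 4 = 192
  d = 192: φ(192) · Id(576/192) = 64 · 3 = 192
  d = 288: φ(288) · Id(576/288) = 96 · 2 = 192
  d = 576: φ(576) · Id(576/576) = 192 · 1 = 192
Summing: (φ * Id)(576) = 576 + 288 + 384 + 288 + 192 + 288 + 384 + 192 + 288 + 192 + 192 + 288 + 192 + 192 + 288 + 192 + 192 + 192 + 192 + 192 + 192 = 5376.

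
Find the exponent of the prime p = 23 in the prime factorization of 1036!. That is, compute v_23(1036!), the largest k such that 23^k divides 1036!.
v_23(1036!) = 46

Legendre's formula: v_p(n!) = Σ_{k ≥ 1} ⌊n / p^k⌋. For p = 23, n = 1036, the terms are:
  ⌊1036/23^1⌋ = ⌊1036/23⌋ = 45
  ⌊1036/23^2⌋ = ⌊1036/529⌋ = 1
(the next term ⌊1036/23^3⌋ = 0, terminating the sum). Summing: v_23(1036!) = 45 + 1 = 46.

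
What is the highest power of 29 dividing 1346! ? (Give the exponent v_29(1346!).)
v_29(1346!) = 47

Legendre's formula: v_p(n!) = Σ_{k ≥ 1} ⌊n / p^k⌋. For p = 29, n = 1346, the terms are:
  ⌊1346/29^1⌋ = ⌊1346/29⌋ = 46
  ⌊1346/29^2⌋ = ⌊1346/841⌋ = 1
(the next term ⌊1346/29^3⌋ = 0, terminating the sum). Summing: v_29(1346!) = 46 + 1 = 47.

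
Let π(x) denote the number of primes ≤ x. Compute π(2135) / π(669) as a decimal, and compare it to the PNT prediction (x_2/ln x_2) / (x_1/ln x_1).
π(2135)/π(669) = 321/121 ≈ 2.6529;  PNT prediction ≈ 2.7083.

π(669) = 121 and π(2135) = 321, so π(2135)/π(669) ≈ 2.6529. The PNT-predicted ratio is (2135/ln(2135)) / (669/ln(669)) ≈ 2.7083. The two agree to within a few percent, as expected.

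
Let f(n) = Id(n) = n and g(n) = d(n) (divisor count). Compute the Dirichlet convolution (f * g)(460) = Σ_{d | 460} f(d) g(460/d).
(Id * d)(460) = 1925

Divisors of 460: [1, 2, 4, 5, 10, 20, 23, 46, 92, 115, 230, 460]. For each d | 460:
  d = 1: Id(1) · d(460/1) = 1 · 12 = 12
  d = 2: Id(2) · d(460/2) = 2 · 8 = 16
  d = 4: Id(4) · d(460/4) = 4 · 4 = 16
  d = 5: Id(5) · d(460/5) = 5 · 6 = 30
  d = 10: Id(10) · d(460/10) = 10 · 4 = 40
  d = 20: Id(20) · d(460/20) = 20 · 2 = 40
  d = 23: Id(23) · d(460/23) = 23 · 6 = 138
  d = 46: Id(46) · d(460/46) = 46 · 4 = 184
  d = 92: Id(92) · d(460/92) = 92 · 2 = 184
  d = 115: Id(115) · d(460/115) = 115 · 3 = 345
  d = 230: Id(230) · d(460/230) = 230 · 2 = 460
  d = 460: Id(460) · d(460/460) = 460 · 1 = 460
Summing: (Id * d)(460) = 12 + 16 + 16 + 30 + 40 + 40 + 138 + 184 + 184 + 345 + 460 + 460 = 1925.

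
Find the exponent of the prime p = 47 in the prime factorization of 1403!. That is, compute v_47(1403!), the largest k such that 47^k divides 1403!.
v_47(1403!) = 29

Legendre's formula: v_p(n!) = Σ_{k ≥ 1} ⌊n / p^k⌋. For p = 47, n = 1403, the terms are:
  ⌊1403/47^1⌋ = ⌊1403/47⌋ = 29
(the next term ⌊1403/47^2⌋ = 0, terminating the sum). Summing: v_47(1403!) = 29 = 29.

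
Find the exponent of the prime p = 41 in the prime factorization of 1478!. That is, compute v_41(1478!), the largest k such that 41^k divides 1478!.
v_41(1478!) = 36

Legendre's formula: v_p(n!) = Σ_{k ≥ 1} ⌊n / p^k⌋. For p = 41, n = 1478, the terms are:
  ⌊1478/41^1⌋ = ⌊1478/41⌋ = 36
(the next term ⌊1478/41^2⌋ = 0, terminating the sum). Summing: v_41(1478!) = 36 = 36.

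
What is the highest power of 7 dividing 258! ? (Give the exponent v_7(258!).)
v_7(258!) = 41

Legendre's formula: v_p(n!) = Σ_{k ≥ 1} ⌊n / p^k⌋. For p = 7, n = 258, the terms are:
  ⌊258/7^1⌋ = ⌊258/7⌋ = 36
  ⌊258/7^2⌋ = ⌊258/49⌋ = 5
(the next term ⌊258/7^3⌋ = 0, terminating the sum). Summing: v_7(258!) = 36 + 5 = 41.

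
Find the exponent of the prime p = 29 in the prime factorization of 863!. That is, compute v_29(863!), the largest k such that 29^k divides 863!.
v_29(863!) = 30

Legendre's formula: v_p(n!) = Σ_{k ≥ 1} ⌊n / p^k⌋. For p = 29, n = 863, the terms are:
  ⌊863/29^1⌋ = ⌊863/29⌋ = 29
  ⌊863/29^2⌋ = ⌊863/841⌋ = 1
(the next term ⌊863/29^3⌋ = 0, terminating the sum). Summing: v_29(863!) = 29 + 1 = 30.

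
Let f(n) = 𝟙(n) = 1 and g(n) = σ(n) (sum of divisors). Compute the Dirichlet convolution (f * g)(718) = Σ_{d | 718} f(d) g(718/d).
(𝟙 * σ)(718) = 1444

Divisors of 718: [1, 2, 359, 718]. For each d | 718:
  d = 1: 𝟙(1) · σ(718/1) = 1 · 1080 = 1080
  d = 2: 𝟙(2) · σ(718/2) = 1 · 360 = 360
  d = 359: 𝟙(359) · σ(718/359) = 1 · 3 = 3
  d = 718: 𝟙(718) · σ(718/718) = 1 · 1 = 1
Summing: (𝟙 * σ)(718) = 1080 + 360 + 3 + 1 = 1444.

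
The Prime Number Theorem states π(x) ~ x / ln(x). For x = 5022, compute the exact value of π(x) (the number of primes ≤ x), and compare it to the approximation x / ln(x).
π(5022) = 673;  x/ln(x) ≈ 589.33;  relative error ≈ 12.43%.

Directly count primes up to 5022: π(5022) = 673. The PNT approximation gives 5022/ln(5022) ≈ 5022/8.52158 ≈ 589.33. Relative error (π(x) − x/ln(x)) / π(x) ≈ 12.43%; the approximation is known to undercount slightly (Li(x) is a better estimate).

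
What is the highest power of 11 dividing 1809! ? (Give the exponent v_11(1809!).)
v_11(1809!) = 179

Legendre's formula: v_p(n!) = Σ_{k ≥ 1} ⌊n / p^k⌋. For p = 11, n = 1809, the terms are:
  ⌊1809/11^1⌋ = ⌊1809/11⌋ = 164
  ⌊1809/11^2⌋ = ⌊1809/121⌋ = 14
  ⌊1809/11^3⌋ = ⌊1809/1331⌋ = 1
(the next term ⌊1809/11^4⌋ = 0, terminating the sum). Summing: v_11(1809!) = 164 + 14 + 1 = 179.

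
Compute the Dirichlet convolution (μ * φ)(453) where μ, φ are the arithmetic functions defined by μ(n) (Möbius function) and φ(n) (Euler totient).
(μ * φ)(453) = 149

Divisors of 453: [1, 3, 151, 453]. For each d | 453:
  d = 1: μ(1) · φ(453/1) = 1 · 300 = 300
  d = 3: μ(3) · φ(453/3) = -1 · 150 = -150
  d = 151: μ(151) · φ(453/151) = -1 · 2 = -2
  d = 453: μ(453) · φ(453/453) = 1 · 1 = 1
Summing: (μ * φ)(453) = 300 + -150 + -2 + 1 = 149.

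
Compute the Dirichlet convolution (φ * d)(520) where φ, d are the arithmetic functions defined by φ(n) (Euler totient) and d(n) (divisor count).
(φ * d)(520) = 1260

Divisors of 520: [1, 2, 4, 5, 8, 10, 13, 20, 26, 40, 52, 65, 104, 130, 260, 520]. For each d | 520:
  d = 1: φ(1) · d(520/1) = 1 · 16 = 16
  d = 2: φ(2) · d(520/2) = 1 · 12 = 12
  d = 4: φ(4) · d(520/4) = 2 · 8 = 16
  d = 5: φ(5) · d(520/5) = 4 · 8 = 32
  d = 8: φ(8) · d(520/8) = 4 · 4 = 16
  d = 10: φ(10) · d(520/10) = 4 · 6 = 24
  d = 13: φ(13) · d(520/13) = 12 · 8 = 96
  d = 20: φ(20) · d(520/20) = 8 · 4 = 32
  d = 26: φ(26) · d(520/26) = 12 · 6 = 72
  d = 40: φ(40) · d(520/40) = 16 · 2 = 32
  d = 52: φ(52) · d(520/52) = 24 · 4 = 96
  d = 65: φ(65) · d(520/65) = 48 · 4 = 192
  d = 104: φ(104) · d(520/104) = 48 · 2 = 96
  d = 130: φ(130) · d(520/130) = 48 · 3 = 144
  d = 260: φ(260) · d(520/260) = 96 · 2 = 192
  d = 520: φ(520) · d(520/520) = 192 · 1 = 192
Summing: (φ * d)(520) = 16 + 12 + 16 + 32 + 16 + 24 + 96 + 32 + 72 + 32 + 96 + 192 + 96 + 144 + 192 + 192 = 1260.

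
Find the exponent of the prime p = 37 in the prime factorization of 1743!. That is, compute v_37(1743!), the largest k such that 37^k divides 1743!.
v_37(1743!) = 48

Legendre's formula: v_p(n!) = Σ_{k ≥ 1} ⌊n / p^k⌋. For p = 37, n = 1743, the terms are:
  ⌊1743/37^1⌋ = ⌊1743/37⌋ = 47
  ⌊1743/37^2⌋ = ⌊1743/1369⌋ = 1
(the next term ⌊1743/37^3⌋ = 0, terminating the sum). Summing: v_37(1743!) = 47 + 1 = 48.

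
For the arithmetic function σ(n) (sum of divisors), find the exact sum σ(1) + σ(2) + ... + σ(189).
Σ_{n ≤ 189} σ(n) = 29430

Compute σ(n) for each 1 ≤ n ≤ 189: σ(1) = 1, σ(2) = 3, σ(3) = 4, σ(4) = 7, σ(5) = 6, σ(6) = 12, σ(7) = 8, σ(8) = 15, σ(9) = 13, σ(10) = 18, σ(11) = 12, σ(12) = 28, σ(13) = 14, σ(14) = 24, σ(15) = 24, σ(16) = 31, σ(17) = 18, σ(18) = 39, σ(19) = 20, σ(20) = 42, σ(21) = 32, σ(22) = 36, σ(23) = 24, σ(24) = 60, σ(25) = 31, σ(26) = 42, σ(27) = 40, σ(28) = 56, σ(29) = 30, σ(30) = 72, σ(31) = 32, σ(32) = 63, σ(33) = 48, σ(34) = 54, σ(35) = 48, σ(36) = 91, σ(37) = 38, σ(38) = 60, σ(39) = 56, σ(40) = 90, σ(41) = 42, σ(42) = 96, σ(43) = 44, σ(44) = 84, σ(45) = 78, σ(46) = 72, σ(47) = 48, σ(48) = 124, σ(49) = 57, σ(50) = 93, σ(51) = 72, σ(52) = 98, σ(53) = 54, σ(54) = 120, σ(55) = 72, σ(56) = 120, σ(57) = 80, σ(58) = 90, σ(59) = 60, σ(60) = 168, σ(61) = 62, σ(62) = 96, σ(63) = 104, σ(64) = 127, σ(65) = 84, σ(66) = 144, σ(67) = 68, σ(68) = 126, σ(69) = 96, σ(70) = 144, σ(71) = 72, σ(72) = 195, σ(73) = 74, σ(74) = 114, σ(75) = 124, σ(76) = 140, σ(77) = 96, σ(78) = 168, σ(79) = 80, σ(80) = 186, σ(81) = 121, σ(82) = 126, σ(83) = 84, σ(84) = 224, σ(85) = 108, σ(86) = 132, σ(87) = 120, σ(88) = 180, σ(89) = 90, σ(90) = 234, σ(91) = 112, σ(92) = 168, σ(93) = 128, σ(94) = 144, σ(95) = 120, σ(96) = 252, σ(97) = 98, σ(98) = 171, σ(99) = 156, σ(100) = 217, σ(101) = 102, σ(102) = 216, σ(103) = 104, σ(104) = 210, σ(105) = 192, σ(106) = 162, σ(107) = 108, σ(108) = 280, σ(109) = 110, σ(110) = 216, σ(111) = 152, σ(112) = 248, σ(113) = 114, σ(114) = 240, σ(115) = 144, σ(116) = 210, σ(117) = 182, σ(118) = 180, σ(119) = 144, σ(120) = 360, σ(121) = 133, σ(122) = 186, σ(123) = 168, σ(124) = 224, σ(125) = 156, σ(126) = 312, σ(127) = 128, σ(128) = 255, σ(129) = 176, σ(130) = 252, σ(131) = 132, σ(132) = 336, σ(133) = 160, σ(134) = 204, σ(135) = 240, σ(136) = 270, σ(137) = 138, σ(138) = 288, σ(139) = 140, σ(140) = 336, σ(141) = 192, σ(142) = 216, σ(143) = 168, σ(144) = 403, σ(145) = 180, σ(146) = 222, σ(147) = 228, σ(148) = 266, σ(149) = 150, σ(150) = 372, σ(151) = 152, σ(152) = 300, σ(153) = 234, σ(154) = 288, σ(155) = 192, σ(156) = 392, σ(157) = 158, σ(158) = 240, σ(159) = 216, σ(160) = 378, σ(161) = 192, σ(162) = 363, σ(163) = 164, σ(164) = 294, σ(165) = 288, σ(166) = 252, σ(167) = 168, σ(168) = 480, σ(169) = 183, σ(170) = 324, σ(171) = 260, σ(172) = 308, σ(173) = 174, σ(174) = 360, σ(175) = 248, σ(176) = 372, σ(177) = 240, σ(178) = 270, σ(179) = 180, σ(180) = 546, σ(181) = 182, σ(182) = 336, σ(183) = 248, σ(184) = 360, σ(185) = 228, σ(186) = 384, σ(187) = 216, σ(188) = 336, σ(189) = 320. Summing all 189 values: 29430. (Average order: Σ_{n ≤ x} σ(n) ~ (π²/12) x². For x = 189, (π²/12)·189² ≈ 29379.34.)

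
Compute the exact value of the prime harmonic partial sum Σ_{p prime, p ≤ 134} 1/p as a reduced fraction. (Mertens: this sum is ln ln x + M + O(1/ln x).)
Σ 1/p = 980956909242278731029785409368357903506317057050081/525896479052627740771371797072411912900610967452630

π(134) = 32, so the primes ≤ 134 are [2, 3, 5, 7, 11, 13, 17, 19, 23, 29, 31, 37, 41, 43, 47, 53, 59, 61, 67, 71, 73, 79, 83, 89, 97, 101, 103, 107, 109, 113, 127, 131]. Summing 1/p over these primes: 980956909242278731029785409368357903506317057050081/525896479052627740771371797072411912900610967452630 ≈ 1.8653. Mertens estimate ln ln(134) + 0.2615 ≈ 1.8503.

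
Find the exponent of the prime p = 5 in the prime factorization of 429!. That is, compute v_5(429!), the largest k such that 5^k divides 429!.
v_5(429!) = 105

Legendre's formula: v_p(n!) = Σ_{k ≥ 1} ⌊n / p^k⌋. For p = 5, n = 429, the terms are:
  ⌊429/5^1⌋ = ⌊429/5⌋ = 85
  ⌊429/5^2⌋ = ⌊429/25⌋ = 17
  ⌊429/5^3⌋ = ⌊429/125⌋ = 3
(the next term ⌊429/5^4⌋ = 0, terminating the sum). Summing: v_5(429!) = 85 + 17 + 3 = 105.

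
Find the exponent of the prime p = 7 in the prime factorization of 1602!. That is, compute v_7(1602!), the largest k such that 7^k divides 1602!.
v_7(1602!) = 264

Legendre's formula: v_p(n!) = Σ_{k ≥ 1} ⌊n / p^k⌋. For p = 7, n = 1602, the terms are:
  ⌊1602/7^1⌋ = ⌊1602/7⌋ = 228
  ⌊1602/7^2⌋ = ⌊1602/49⌋ = 32
  ⌊1602/7^3⌋ = ⌊1602/343⌋ = 4
(the next term ⌊1602/7^4⌋ = 0, terminating the sum). Summing: v_7(1602!) = 228 + 32 + 4 = 264.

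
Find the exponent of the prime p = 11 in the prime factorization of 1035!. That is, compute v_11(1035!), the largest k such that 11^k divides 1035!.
v_11(1035!) = 102

Legendre's formula: v_p(n!) = Σ_{k ≥ 1} ⌊n / p^k⌋. For p = 11, n = 1035, the terms are:
  ⌊1035/11^1⌋ = ⌊1035/11⌋ = 94
  ⌊1035/11^2⌋ = ⌊1035/121⌋ = 8
(the next term ⌊1035/11^3⌋ = 0, terminating the sum). Summing: v_11(1035!) = 94 + 8 = 102.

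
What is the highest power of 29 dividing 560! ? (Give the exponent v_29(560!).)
v_29(560!) = 19

Legendre's formula: v_p(n!) = Σ_{k ≥ 1} ⌊n / p^k⌋. For p = 29, n = 560, the terms are:
  ⌊560/29^1⌋ = ⌊560/29⌋ = 19
(the next term ⌊560/29^2⌋ = 0, terminating the sum). Summing: v_29(560!) = 19 = 19.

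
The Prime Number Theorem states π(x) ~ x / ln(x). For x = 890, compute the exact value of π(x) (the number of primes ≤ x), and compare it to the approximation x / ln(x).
π(890) = 154;  x/ln(x) ≈ 131.05;  relative error ≈ 14.90%.

Directly count primes up to 890: π(890) = 154. The PNT approximation gives 890/ln(890) ≈ 890/6.79122 ≈ 131.05. Relative error (π(x) − x/ln(x)) / π(x) ≈ 14.90%; the approximation is known to undercount slightly (Li(x) is a better estimate).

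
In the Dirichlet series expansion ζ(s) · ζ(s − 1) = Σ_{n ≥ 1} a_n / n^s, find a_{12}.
σ(12) = 28

In the product (Σ m^0/m^s)(Σ k / k^s) = Σ (Σ_{d | n} d) / n^s, the coefficient of 1/n^s is σ(n) = Σ_{d | n} d. For n = 12, divisors are [1, 2, 3, 4, 6, 12]; summing: σ(12) = 28.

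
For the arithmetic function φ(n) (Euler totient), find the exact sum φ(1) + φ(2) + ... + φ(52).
Σ_{n ≤ 52} φ(n) = 830

Compute φ(n) for each 1 ≤ n ≤ 52: φ(1) = 1, φ(2) = 1, φ(3) = 2, φ(4) = 2, φ(5) = 4, φ(6) = 2, φ(7) = 6, φ(8) = 4, φ(9) = 6, φ(10) = 4, φ(11) = 10, φ(12) = 4, φ(13) = 12, φ(14) = 6, φ(15) = 8, φ(16) = 8, φ(17) = 16, φ(18) = 6, φ(19) = 18, φ(20) = 8, φ(21) = 12, φ(22) = 10, φ(23) = 22, φ(24) = 8, φ(25) = 20, φ(26) = 12, φ(27) = 18, φ(28) = 12, φ(29) = 28, φ(30) = 8, φ(31) = 30, φ(32) = 16, φ(33) = 20, φ(34) = 16, φ(35) = 24, φ(36) = 12, φ(37) = 36, φ(38) = 18, φ(39) = 24, φ(40) = 16, φ(41) = 40, φ(42) = 12, φ(43) = 42, φ(44) = 20, φ(45) = 24, φ(46) = 22, φ(47) = 46, φ(48) = 16, φ(49) = 42, φ(50) = 20, φ(51) = 32, φ(52) = 24. Summing all 52 values: 830. (Average order: Σ_{n ≤ x} φ(n) ~ (3/π²) x². For x = 52, (3/π²)·52² ≈ 821.92.)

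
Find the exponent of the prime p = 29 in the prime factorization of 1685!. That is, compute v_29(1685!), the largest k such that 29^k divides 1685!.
v_29(1685!) = 60

Legendre's formula: v_p(n!) = Σ_{k ≥ 1} ⌊n / p^k⌋. For p = 29, n = 1685, the terms are:
  ⌊1685/29^1⌋ = ⌊1685/29⌋ = 58
  ⌊1685/29^2⌋ = ⌊1685/841⌋ = 2
(the next term ⌊1685/29^3⌋ = 0, terminating the sum). Summing: v_29(1685!) = 58 + 2 = 60.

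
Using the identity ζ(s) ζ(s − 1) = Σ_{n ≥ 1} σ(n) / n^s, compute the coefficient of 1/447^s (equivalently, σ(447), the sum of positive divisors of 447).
σ(447) = 600

In the product (Σ m^0/m^s)(Σ k / k^s) = Σ (Σ_{d | n} d) / n^s, the coefficient of 1/n^s is σ(n) = Σ_{d | n} d. For n = 447, divisors are [1, 3, 149, 447]; summing: σ(447) = 600.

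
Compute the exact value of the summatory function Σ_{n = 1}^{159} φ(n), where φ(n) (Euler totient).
Σ_{n ≤ 159} φ(n) = 7742

Compute φ(n) for each 1 ≤ n ≤ 159: φ(1) = 1, φ(2) = 1, φ(3) = 2, φ(4) = 2, φ(5) = 4, φ(6) = 2, φ(7) = 6, φ(8) = 4, φ(9) = 6, φ(10) = 4, φ(11) = 10, φ(12) = 4, φ(13) = 12, φ(14) = 6, φ(15) = 8, φ(16) = 8, φ(17) = 16, φ(18) = 6, φ(19) = 18, φ(20) = 8, φ(21) = 12, φ(22) = 10, φ(23) = 22, φ(24) = 8, φ(25) = 20, φ(26) = 12, φ(27) = 18, φ(28) = 12, φ(29) = 28, φ(30) = 8, φ(31) = 30, φ(32) = 16, φ(33) = 20, φ(34) = 16, φ(35) = 24, φ(36) = 12, φ(37) = 36, φ(38) = 18, φ(39) = 24, φ(40) = 16, φ(41) = 40, φ(42) = 12, φ(43) = 42, φ(44) = 20, φ(45) = 24, φ(46) = 22, φ(47) = 46, φ(48) = 16, φ(49) = 42, φ(50) = 20, φ(51) = 32, φ(52) = 24, φ(53) = 52, φ(54) = 18, φ(55) = 40, φ(56) = 24, φ(57) = 36, φ(58) = 28, φ(59) = 58, φ(60) = 16, φ(61) = 60, φ(62) = 30, φ(63) = 36, φ(64) = 32, φ(65) = 48, φ(66) = 20, φ(67) = 66, φ(68) = 32, φ(69) = 44, φ(70) = 24, φ(71) = 70, φ(72) = 24, φ(73) = 72, φ(74) = 36, φ(75) = 40, φ(76) = 36, φ(77) = 60, φ(78) = 24, φ(79) = 78, φ(80) = 32, φ(81) = 54, φ(82) = 40, φ(83) = 82, φ(84) = 24, φ(85) = 64, φ(86) = 42, φ(87) = 56, φ(88) = 40, φ(89) = 88, φ(90) = 24, φ(91) = 72, φ(92) = 44, φ(93) = 60, φ(94) = 46, φ(95) = 72, φ(96) = 32, φ(97) = 96, φ(98) = 42, φ(99) = 60, φ(100) = 40, φ(101) = 100, φ(102) = 32, φ(103) = 102, φ(104) = 48, φ(105) = 48, φ(106) = 52, φ(107) = 106, φ(108) = 36, φ(109) = 108, φ(110) = 40, φ(111) = 72, φ(112) = 48, φ(113) = 112, φ(114) = 36, φ(115) = 88, φ(116) = 56, φ(117) = 72, φ(118) = 58, φ(119) = 96, φ(120) = 32, φ(121) = 110, φ(122) = 60, φ(123) = 80, φ(124) = 60, φ(125) = 100, φ(126) = 36, φ(127) = 126, φ(128) = 64, φ(129) = 84, φ(130) = 48, φ(131) = 130, φ(132) = 40, φ(133) = 108, φ(134) = 66, φ(135) = 72, φ(136) = 64, φ(137) = 136, φ(138) = 44, φ(139) = 138, φ(140) = 48, φ(141) = 92, φ(142) = 70, φ(143) = 120, φ(144) = 48, φ(145) = 112, φ(146) = 72, φ(147) = 84, φ(148) = 72, φ(149) = 148, φ(150) = 40, φ(151) = 150, φ(152) = 72, φ(153) = 96, φ(154) = 60, φ(155) = 120, φ(156) = 48, φ(157) = 156, φ(158) = 78, φ(159) = 104. Summing all 159 values: 7742. (Average order: Σ_{n ≤ x} φ(n) ~ (3/π²) x². For x = 159, (3/π²)·159² ≈ 7684.50.)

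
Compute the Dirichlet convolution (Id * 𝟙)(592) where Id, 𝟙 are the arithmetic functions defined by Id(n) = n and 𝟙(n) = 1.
(Id * 𝟙)(592) = 1178

Divisors of 592: [1, 2, 4, 8, 16, 37, 74, 148, 296, 592]. For each d | 592:
  d = 1: Id(1) · 𝟙(592/1) = 1 · 1 = 1
  d = 2: Id(2) · 𝟙(592/2) = 2 · 1 = 2
  d = 4: Id(4) · 𝟙(592/4) = 4 · 1 = 4
  d = 8: Id(8) · 𝟙(592/8) = 8 · 1 = 8
  d = 16: Id(16) · 𝟙(592/16) = 16 · 1 = 16
  d = 37: Id(37) · 𝟙(592/37) = 37 · 1 = 37
  d = 74: Id(74) · 𝟙(592/74) = 74 · 1 = 74
  d = 148: Id(148) · 𝟙(592/148) = 148 · 1 = 148
  d = 296: Id(296) · 𝟙(592/296) = 296 · 1 = 296
  d = 592: Id(592) · 𝟙(592/592) = 592 · 1 = 592
Summing: (Id * 𝟙)(592) = 1 + 2 + 4 + 8 + 16 + 37 + 74 + 148 + 296 + 592 = 1178.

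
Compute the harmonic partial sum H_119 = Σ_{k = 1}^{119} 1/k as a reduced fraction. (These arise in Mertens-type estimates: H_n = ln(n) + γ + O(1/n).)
H_119 = 93164933029543732588289222815367988877515840444049/17379782769567790172972927968296006432665936992320

Direct summation: H_119 = 1 + 1/2 + ... + 1/119. The least common denominator is lcm(1, ..., 119) = 955888052326228459513511038256280353796626534577600; over this denominator the numerator is 955888052326228459513511038256280353796626534577600 + 477944026163114229756755519128140176898313267288800 + 318629350775409486504503679418760117932208844859200 + 238972013081557114878377759564070088449156633644400 + 191177610465245691902702207651256070759325306915520 + 159314675387704743252251839709380058966104422429600 + 136555436046604065644787291179468621970946647796800 + 119486006540778557439188879782035044224578316822200 + 106209783591803162168167893139586705977402948286400 + 95588805232622845951351103825628035379662653457760 + 86898913847838950864864639841480032163329684961600 + 79657337693852371626125919854690029483052211214800 + 73529850178940650731808541404329257984355887275200 + 68277718023302032822393645589734310985473323898400 + 63725870155081897300900735883752023586441768971840 + 59743003270389278719594439891017522112289158411100 + 56228708960366379971383002250369432576272149092800 + 53104891795901581084083946569793352988701474143200 + 50309897490854129448079528329277913357717186030400 + 47794402616311422975675551912814017689831326728880 + 45518478682201355214929097059822873990315549265600 + 43449456923919475432432319920740016081664842480800 + 41560350101140367804935262532881754512896805851200 + 39828668846926185813062959927345014741526105607400 + 38235522093049138380540441530251214151865061383104 + 36764925089470325365904270702164628992177943637600 + 35403261197267720722722631046528901992467649428800 + 34138859011651016411196822794867155492736661949200 + 32961656976766498603914173732975184613676777054400 + 31862935077540948650450367941876011793220884485920 + 30835098462136401919790678653428398509568597889600 + 29871501635194639359797219945508761056144579205550 + 28966304615946316954954879947160010721109894987200 + 28114354480183189985691501125184716288136074546400 + 27311087209320813128957458235893724394189329559360 + 26552445897950790542041973284896676494350737071600 + 25834812225033201608473271304223793345854771204800 + 25154948745427064724039764164638956678858593015200 + 24509950059646883577269513801443085994785295758400 + 23897201308155711487837775956407008844915663364440 + 23314342739664108768622220445275130580405525233600 + 22759239341100677607464548529911436995157774632800 + 22229954705261126965430489261773961716200617083200 + 21724728461959737716216159960370008040832421240400 + 21241956718360632433633578627917341195480589657280 + 20780175050570183902467631266440877256448402925600 + 20338043666515499138585341239495326676523968820800 + 19914334423463092906531479963672507370763052803700 + 19507919435229152234969613025638374567278092542400 + 19117761046524569190270220765125607075932530691552 + 18742902986788793323794334083456477525424049697600 + 18382462544735162682952135351082314496088971818800 + 18035623628796763387047378080307176486728802539200 + 17701630598633860361361315523264450996233824714400 + 17379782769567790172972927968296006432665936992320 + 17069429505825508205598411397433577746368330974600 + 16769965830284709816026509443092637785905728676800 + 16480828488383249301957086866487592306838388527200 + 16201492412308956940906966750106446674519093806400 + 15931467538770474325225183970938005896610442242960 + 15670295939774237041205098987807874652403713681600 + 15417549231068200959895339326714199254784298944800 + 15172826227400451738309699019940957996771849755200 + 14935750817597319679898609972754380528072289602775 + 14705970035788130146361708280865851596871177455040 + 14483152307973158477477439973580005360554947493600 + 14266985855615350141992702063526572444725769172800 + 14057177240091594992845750562592358144068037273200 + 13853450033713455934978420844293918170965601950400 + 13655543604660406564478729117946862197094664779680 + 13463212004594767035401563919102540194318683585600 + 13276222948975395271020986642448338247175368535800 + 13094356881181211774157685455565484298583925131200 + 12917406112516600804236635652111896672927385602400 + 12745174031016379460180147176750404717288353794368 + 12577474372713532362019882082319478339429296507600 + 12414130549691278694980662834497147451904240708800 + 12254975029823441788634756900721542997392647879200 + 12099848763623145057133051117168105744261095374400 + 11948600654077855743918887978203504422457831682220 + 11801087065755906907574210348842967330822549809600 + 11657171369832054384311110222637565290202762616800 + 11516723522002752524259169135617835587911163067200 + 11379619670550338803732274264955718497578887316400 + 11245741792073275994276600450073886515254429818560 + 11114977352630563482715244630886980858100308541600 + 10987218992255499534638057910991728204558925684800 + 10862364230979868858108079980185004020416210620200 + 10740315194676724264196753238834610716816028478400 + 10620978359180316216816789313958670597740294828640 + 10504264311277235818829791629189893997765126753600 + 10390087525285091951233815633220438628224201462800 + 10278366154045467306596892884476132836522865963200 + 10169021833257749569292670619747663338261984410400 + 10061979498170825889615905665855582671543437206080 + 9957167211731546453265739981836253685381526401850 + 9854516003363179994984649878930725296872438500800 + 9753959717614576117484806512819187283639046271200 + 9655434871982105651651626649053336907036631662400 + 9558880523262284595135110382562803537966265345776 + 9464238141843846133797138992636439146501252817600 + 9371451493394396661897167041728238762712024848800 + 9280466527439111257412728526760003434918704219200 + 9191231272367581341476067675541157248044485909400 + 9103695736440271042985819411964574798063109853120 + 9017811814398381693523689040153588243364401269600 + 8933533199310546350593561105198881811183425556800 + 8850815299316930180680657761632225498116912357200 + 8769615158956224399206523286754865631161711326400 + 8689891384783895086486463984148003216332968496160 + 8611604075011067202824423768074597781951590401600 + 8534714752912754102799205698716788873184165487300 + 8459186303771933270031071135011330564571916235200 + 8384982915142354908013254721546318892952864338400 + 8312070020228073560987052506576350902579361170240 + 8240414244191624650978543433243796153419194263600 + 8169983353215627859089837933814361998261765252800 + 8100746206154478470453483375053223337259546903200 + 8032672708623768567340428892909918939467449870400 = 5124071316624905292355907254845239388263371224422695, so H_119 = 5124071316624905292355907254845239388263371224422695/955888052326228459513511038256280353796626534577600; reducing by gcd(5124071316624905292355907254845239388263371224422695, 955888052326228459513511038256280353796626534577600) = 55 gives 93164933029543732588289222815367988877515840444049/17379782769567790172972927968296006432665936992320 ≈ 5.36053. (The PNT-adjacent estimate ln(119) + γ ≈ 5.35634 matches within O(1/n).)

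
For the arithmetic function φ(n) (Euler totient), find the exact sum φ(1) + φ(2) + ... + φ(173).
Σ_{n ≤ 173} φ(n) = 9194

Compute φ(n) for each 1 ≤ n ≤ 173: φ(1) = 1, φ(2) = 1, φ(3) = 2, φ(4) = 2, φ(5) = 4, φ(6) = 2, φ(7) = 6, φ(8) = 4, φ(9) = 6, φ(10) = 4, φ(11) = 10, φ(12) = 4, φ(13) = 12, φ(14) = 6, φ(15) = 8, φ(16) = 8, φ(17) = 16, φ(18) = 6, φ(19) = 18, φ(20) = 8, φ(21) = 12, φ(22) = 10, φ(23) = 22, φ(24) = 8, φ(25) = 20, φ(26) = 12, φ(27) = 18, φ(28) = 12, φ(29) = 28, φ(30) = 8, φ(31) = 30, φ(32) = 16, φ(33) = 20, φ(34) = 16, φ(35) = 24, φ(36) = 12, φ(37) = 36, φ(38) = 18, φ(39) = 24, φ(40) = 16, φ(41) = 40, φ(42) = 12, φ(43) = 42, φ(44) = 20, φ(45) = 24, φ(46) = 22, φ(47) = 46, φ(48) = 16, φ(49) = 42, φ(50) = 20, φ(51) = 32, φ(52) = 24, φ(53) = 52, φ(54) = 18, φ(55) = 40, φ(56) = 24, φ(57) = 36, φ(58) = 28, φ(59) = 58, φ(60) = 16, φ(61) = 60, φ(62) = 30, φ(63) = 36, φ(64) = 32, φ(65) = 48, φ(66) = 20, φ(67) = 66, φ(68) = 32, φ(69) = 44, φ(70) = 24, φ(71) = 70, φ(72) = 24, φ(73) = 72, φ(74) = 36, φ(75) = 40, φ(76) = 36, φ(77) = 60, φ(78) = 24, φ(79) = 78, φ(80) = 32, φ(81) = 54, φ(82) = 40, φ(83) = 82, φ(84) = 24, φ(85) = 64, φ(86) = 42, φ(87) = 56, φ(88) = 40, φ(89) = 88, φ(90) = 24, φ(91) = 72, φ(92) = 44, φ(93) = 60, φ(94) = 46, φ(95) = 72, φ(96) = 32, φ(97) = 96, φ(98) = 42, φ(99) = 60, φ(100) = 40, φ(101) = 100, φ(102) = 32, φ(103) = 102, φ(104) = 48, φ(105) = 48, φ(106) = 52, φ(107) = 106, φ(108) = 36, φ(109) = 108, φ(110) = 40, φ(111) = 72, φ(112) = 48, φ(113) = 112, φ(114) = 36, φ(115) = 88, φ(116) = 56, φ(117) = 72, φ(118) = 58, φ(119) = 96, φ(120) = 32, φ(121) = 110, φ(122) = 60, φ(123) = 80, φ(124) = 60, φ(125) = 100, φ(126) = 36, φ(127) = 126, φ(128) = 64, φ(129) = 84, φ(130) = 48, φ(131) = 130, φ(132) = 40, φ(133) = 108, φ(134) = 66, φ(135) = 72, φ(136) = 64, φ(137) = 136, φ(138) = 44, φ(139) = 138, φ(140) = 48, φ(141) = 92, φ(142) = 70, φ(143) = 120, φ(144) = 48, φ(145) = 112, φ(146) = 72, φ(147) = 84, φ(148) = 72, φ(149) = 148, φ(150) = 40, φ(151) = 150, φ(152) = 72, φ(153) = 96, φ(154) = 60, φ(155) = 120, φ(156) = 48, φ(157) = 156, φ(158) = 78, φ(159) = 104, φ(160) = 64, φ(161) = 132, φ(162) = 54, φ(163) = 162, φ(164) = 80, φ(165) = 80, φ(166) = 82, φ(167) = 166, φ(168) = 48, φ(169) = 156, φ(170) = 64, φ(171) = 108, φ(172) = 84, φ(173) = 172. Summing all 173 values: 9194. (Average order: Σ_{n ≤ x} φ(n) ~ (3/π²) x². For x = 173, (3/π²)·173² ≈ 9097.33.)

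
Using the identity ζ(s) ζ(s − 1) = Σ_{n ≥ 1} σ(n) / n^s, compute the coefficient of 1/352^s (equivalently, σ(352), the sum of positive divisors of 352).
σ(352) = 756

In the product (Σ m^0/m^s)(Σ k / k^s) = Σ (Σ_{d | n} d) / n^s, the coefficient of 1/n^s is σ(n) = Σ_{d | n} d. For n = 352, divisors are [1, 2, 4, 8, 11, 16, 22, 32, 44, 88, 176, 352]; summing: σ(352) = 756.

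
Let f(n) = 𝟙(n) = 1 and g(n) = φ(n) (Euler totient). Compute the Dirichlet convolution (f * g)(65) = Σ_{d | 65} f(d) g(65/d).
(𝟙 * φ)(65) = 65

Divisors of 65: [1, 5, 13, 65]. For each d | 65:
  d = 1: 𝟙(1) · φ(65/1) = 1 · 48 = 48
  d = 5: 𝟙(5) · φ(65/5) = 1 · 12 = 12
  d = 13: 𝟙(13) · φ(65/13) = 1 · 4 = 4
  d = 65: 𝟙(65) · φ(65/65) = 1 · 1 = 1
Summing: (𝟙 * φ)(65) = 48 + 12 + 4 + 1 = 65.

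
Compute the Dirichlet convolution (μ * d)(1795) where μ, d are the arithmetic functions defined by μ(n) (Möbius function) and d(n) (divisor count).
(μ * d)(1795) = 1

Divisors of 1795: [1, 5, 359, 1795]. For each d | 1795:
  d = 1: μ(1) · d(1795/1) = 1 · 4 = 4
  d = 5: μ(5) · d(1795/5) = -1 · 2 = -2
  d = 359: μ(359) · d(1795/359) = -1 · 2 = -2
  d = 1795: μ(1795) · d(1795/1795) = 1 · 1 = 1
Summing: (μ * d)(1795) = 4 + -2 + -2 + 1 = 1.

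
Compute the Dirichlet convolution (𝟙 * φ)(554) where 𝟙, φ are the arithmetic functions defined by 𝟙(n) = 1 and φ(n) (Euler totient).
(𝟙 * φ)(554) = 554

Divisors of 554: [1, 2, 277, 554]. For each d | 554:
  d = 1: 𝟙(1) · φ(554/1) = 1 · 276 = 276
  d = 2: 𝟙(2) · φ(554/2) = 1 · 276 = 276
  d = 277: 𝟙(277) · φ(554/277) = 1 · 1 = 1
  d = 554: 𝟙(554) · φ(554/554) = 1 · 1 = 1
Summing: (𝟙 * φ)(554) = 276 + 276 + 1 + 1 = 554.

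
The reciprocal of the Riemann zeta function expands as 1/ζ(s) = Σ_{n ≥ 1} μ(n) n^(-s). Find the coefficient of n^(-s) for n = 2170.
μ(2170) = 1

Factor n = 2170 = 2 · 5 · 7 · 31. μ(n) = 0 if any exponent ≥ 2 (not squarefree); otherwise μ(n) = (−1)^{ω(n)} where ω(n) is the number of distinct prime factors. Applying: μ(2170) = 1.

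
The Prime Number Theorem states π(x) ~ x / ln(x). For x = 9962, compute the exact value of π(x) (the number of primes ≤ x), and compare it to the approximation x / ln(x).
π(9962) = 1227;  x/ln(x) ≈ 1082.06;  relative error ≈ 11.81%.

Directly count primes up to 9962: π(9962) = 1227. The PNT approximation gives 9962/ln(9962) ≈ 9962/9.20653 ≈ 1082.06. Relative error (π(x) − x/ln(x)) / π(x) ≈ 11.81%; the approximation is known to undercount slightly (Li(x) is a better estimate).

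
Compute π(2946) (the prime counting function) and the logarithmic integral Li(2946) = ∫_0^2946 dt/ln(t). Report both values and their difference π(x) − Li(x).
π(2946) = 424;  Li(2946) ≈ 436.01;  π(x) − Li(x) ≈ -12.01.

Direct count of primes ≤ 2946 gives π(2946) = 424. Numerical evaluation of the logarithmic integral gives Li(2946) ≈ 436.01. The difference π(x) − Li(x) ≈ -12.01 is typically negative for small/moderate x (Li(x) overestimates), though Littlewood's theorem shows this sign changes infinitely often.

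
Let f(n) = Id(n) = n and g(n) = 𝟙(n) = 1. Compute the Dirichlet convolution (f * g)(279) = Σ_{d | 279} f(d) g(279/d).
(Id * 𝟙)(279) = 416

Divisors of 279: [1, 3, 9, 31, 93, 279]. For each d | 279:
  d = 1: Id(1) · 𝟙(279/1) = 1 · 1 = 1
  d = 3: Id(3) · 𝟙(279/3) = 3 · 1 = 3
  d = 9: Id(9) · 𝟙(279/9) = 9 · 1 = 9
  d = 31: Id(31) · 𝟙(279/31) = 31 · 1 = 31
  d = 93: Id(93) · 𝟙(279/93) = 93 · 1 = 93
  d = 279: Id(279) · 𝟙(279/279) = 279 · 1 = 279
Summing: (Id * 𝟙)(279) = 1 + 3 + 9 + 31 + 93 + 279 = 416.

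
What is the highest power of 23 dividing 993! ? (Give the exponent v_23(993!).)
v_23(993!) = 44

Legendre's formula: v_p(n!) = Σ_{k ≥ 1} ⌊n / p^k⌋. For p = 23, n = 993, the terms are:
  ⌊993/23^1⌋ = ⌊993/23⌋ = 43
  ⌊993/23^2⌋ = ⌊993/529⌋ = 1
(the next term ⌊993/23^3⌋ = 0, terminating the sum). Summing: v_23(993!) = 43 + 1 = 44.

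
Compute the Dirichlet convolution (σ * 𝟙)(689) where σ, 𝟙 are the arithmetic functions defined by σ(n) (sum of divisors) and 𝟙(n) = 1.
(σ * 𝟙)(689) = 825

Divisors of 689: [1, 13, 53, 689]. For each d | 689:
  d = 1: σ(1) · 𝟙(689/1) = 1 · 1 = 1
  d = 13: σ(13) · 𝟙(689/13) = 14 · 1 = 14
  d = 53: σ(53) · 𝟙(689/53) = 54 · 1 = 54
  d = 689: σ(689) · 𝟙(689/689) = 756 · 1 = 756
Summing: (σ * 𝟙)(689) = 1 + 14 + 54 + 756 = 825.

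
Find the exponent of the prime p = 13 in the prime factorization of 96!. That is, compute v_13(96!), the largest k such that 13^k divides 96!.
v_13(96!) = 7

Legendre's formula: v_p(n!) = Σ_{k ≥ 1} ⌊n / p^k⌋. For p = 13, n = 96, the terms are:
  ⌊96/13^1⌋ = ⌊96/13⌋ = 7
(the next term ⌊96/13^2⌋ = 0, terminating the sum). Summing: v_13(96!) = 7 = 7.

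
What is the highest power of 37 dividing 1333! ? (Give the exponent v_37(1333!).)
v_37(1333!) = 36

Legendre's formula: v_p(n!) = Σ_{k ≥ 1} ⌊n / p^k⌋. For p = 37, n = 1333, the terms are:
  ⌊1333/37^1⌋ = ⌊1333/37⌋ = 36
(the next term ⌊1333/37^2⌋ = 0, terminating the sum). Summing: v_37(1333!) = 36 = 36.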